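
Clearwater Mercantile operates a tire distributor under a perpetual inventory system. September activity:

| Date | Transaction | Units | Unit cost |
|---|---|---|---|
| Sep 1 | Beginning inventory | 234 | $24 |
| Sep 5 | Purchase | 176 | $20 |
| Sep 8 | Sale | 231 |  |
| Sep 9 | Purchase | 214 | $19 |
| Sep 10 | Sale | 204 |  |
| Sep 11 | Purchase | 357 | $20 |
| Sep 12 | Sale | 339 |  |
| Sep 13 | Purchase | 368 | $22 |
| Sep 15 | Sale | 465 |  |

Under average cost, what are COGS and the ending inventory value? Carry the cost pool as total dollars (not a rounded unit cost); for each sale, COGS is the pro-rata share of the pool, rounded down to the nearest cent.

After Sep 1: 234 on hand, pool $5,616.00 (≈ $24.0000 each)
After Sep 5: 410 on hand, pool $9,136.00 (≈ $22.2829 each)
Sep 8, sell 231: 231/410 × $9,136.00 → $5,147.35
After Sep 9: 393 on hand, pool $8,054.65 (≈ $20.4953 each)
Sep 10, sell 204: 204/393 × $8,054.65 → $4,181.03
After Sep 11: 546 on hand, pool $11,013.62 (≈ $20.1715 each)
Sep 12, sell 339: 339/546 × $11,013.62 → $6,838.12
After Sep 13: 575 on hand, pool $12,271.50 (≈ $21.3417 each)
Sep 15, sell 465: 465/575 × $12,271.50 → $9,923.90
Total COGS = $5,147.35 + $4,181.03 + $6,838.12 + $9,923.90 = $26,090.40
Ending inventory (cost pool remaining) = $2,347.60

COGS = $26,090.40; ending inventory = $2,347.60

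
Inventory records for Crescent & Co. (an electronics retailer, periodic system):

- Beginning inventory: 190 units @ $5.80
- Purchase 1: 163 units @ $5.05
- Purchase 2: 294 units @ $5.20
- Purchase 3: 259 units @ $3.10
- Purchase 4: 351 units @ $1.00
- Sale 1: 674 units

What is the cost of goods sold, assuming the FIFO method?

Sale 1 (674) [FIFO — oldest first]: 190 @ $5.80 + 163 @ $5.05 + 294 @ $5.20 + 27 @ $3.10 = $3,537.65
Ending inventory: 232 @ $3.10 + 351 @ $1.00 = $1,070.20

COGS = $3,537.65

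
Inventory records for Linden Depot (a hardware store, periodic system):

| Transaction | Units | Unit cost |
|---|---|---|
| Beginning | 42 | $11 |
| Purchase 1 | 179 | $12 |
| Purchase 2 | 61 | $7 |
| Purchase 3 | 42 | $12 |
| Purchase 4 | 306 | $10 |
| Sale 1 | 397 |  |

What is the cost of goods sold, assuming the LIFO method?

Sale 1 (397) [LIFO — newest first]: 306 @ $10 + 42 @ $12 + 49 @ $7 = $3,907
Ending inventory: 42 @ $11 + 179 @ $12 + 12 @ $7 = $2,694

COGS = $3,907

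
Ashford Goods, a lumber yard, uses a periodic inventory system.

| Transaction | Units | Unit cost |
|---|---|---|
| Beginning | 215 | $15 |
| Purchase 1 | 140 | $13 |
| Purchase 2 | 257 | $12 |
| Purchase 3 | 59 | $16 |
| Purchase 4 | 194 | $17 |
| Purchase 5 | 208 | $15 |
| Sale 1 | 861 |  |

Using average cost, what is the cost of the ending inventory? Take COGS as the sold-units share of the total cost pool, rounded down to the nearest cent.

Sale 1, sell 861: 861/1073 × $15,491.00 → $12,430.33
Ending inventory (cost pool remaining) = $3,060.67

Ending inventory = $3,060.67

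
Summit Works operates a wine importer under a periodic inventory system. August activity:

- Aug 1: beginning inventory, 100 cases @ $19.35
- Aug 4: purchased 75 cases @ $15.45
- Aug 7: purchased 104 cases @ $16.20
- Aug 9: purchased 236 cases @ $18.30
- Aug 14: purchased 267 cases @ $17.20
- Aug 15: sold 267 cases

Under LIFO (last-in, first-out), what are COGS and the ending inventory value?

Aug 15, 267 sold [LIFO — newest first]: 267 @ $17.20 = $4,592.40
Ending inventory: 100 @ $19.35 + 75 @ $15.45 + 104 @ $16.20 + 236 @ $18.30 = $9,097.35

COGS = $4,592.40; ending inventory = $9,097.35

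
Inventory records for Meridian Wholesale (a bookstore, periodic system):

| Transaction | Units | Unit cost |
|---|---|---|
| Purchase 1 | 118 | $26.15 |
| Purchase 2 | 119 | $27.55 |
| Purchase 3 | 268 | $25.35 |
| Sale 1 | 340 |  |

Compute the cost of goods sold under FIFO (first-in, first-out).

COGS = $8,975.20

Sale 1 (340) [FIFO — oldest first]: 118 @ $26.15 + 119 @ $27.55 + 103 @ $25.35 = $8,975.20
Ending inventory: 165 @ $25.35 = $4,182.75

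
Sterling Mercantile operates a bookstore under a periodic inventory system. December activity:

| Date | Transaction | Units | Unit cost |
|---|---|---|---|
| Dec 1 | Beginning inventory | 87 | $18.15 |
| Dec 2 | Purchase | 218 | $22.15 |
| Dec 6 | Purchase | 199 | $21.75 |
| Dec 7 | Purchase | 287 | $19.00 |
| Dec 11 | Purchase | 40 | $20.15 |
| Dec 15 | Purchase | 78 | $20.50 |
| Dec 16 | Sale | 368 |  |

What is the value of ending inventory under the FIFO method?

Dec 16, 368 sold [FIFO — oldest first]: 87 @ $18.15 + 218 @ $22.15 + 63 @ $21.75 = $7,778.00
Ending inventory: 136 @ $21.75 + 287 @ $19.00 + 40 @ $20.15 + 78 @ $20.50 = $10,816.00

Ending inventory = $10,816.00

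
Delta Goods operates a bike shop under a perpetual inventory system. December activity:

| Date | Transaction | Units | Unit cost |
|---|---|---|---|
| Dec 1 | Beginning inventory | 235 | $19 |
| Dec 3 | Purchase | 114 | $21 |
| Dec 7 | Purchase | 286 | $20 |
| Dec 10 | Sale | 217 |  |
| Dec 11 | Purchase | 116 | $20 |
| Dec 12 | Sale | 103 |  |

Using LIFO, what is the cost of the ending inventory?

Ending inventory = $8,499

Dec 10, 217 sold [LIFO — newest first]: 217 @ $20 = $4,340
Dec 12, 103 sold [LIFO — newest first]: 103 @ $20 = $2,060
Total COGS = $4,340 + $2,060 = $6,400
Ending inventory: 235 @ $19 + 114 @ $21 + 69 @ $20 + 13 @ $20 = $8,499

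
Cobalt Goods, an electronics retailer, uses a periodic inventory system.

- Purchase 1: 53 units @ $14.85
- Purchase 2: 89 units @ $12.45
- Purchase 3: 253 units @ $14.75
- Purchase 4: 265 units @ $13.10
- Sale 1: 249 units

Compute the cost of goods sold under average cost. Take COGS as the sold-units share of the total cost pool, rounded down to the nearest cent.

COGS = $3,432.55

Sale 1, sell 249: 249/660 × $9,098.35 → $3,432.55
Ending inventory (cost pool remaining) = $5,665.80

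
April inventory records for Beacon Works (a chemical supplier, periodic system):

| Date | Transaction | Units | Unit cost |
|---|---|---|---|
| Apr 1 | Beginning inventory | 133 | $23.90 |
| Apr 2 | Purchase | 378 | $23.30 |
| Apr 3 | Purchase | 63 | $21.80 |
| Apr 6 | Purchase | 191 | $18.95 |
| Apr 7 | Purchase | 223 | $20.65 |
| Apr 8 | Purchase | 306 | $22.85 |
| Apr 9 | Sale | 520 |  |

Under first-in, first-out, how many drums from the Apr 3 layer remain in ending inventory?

54

Apr 9, 520 sold [FIFO — oldest first]: 133 @ $23.90 + 378 @ $23.30 + 9 @ $21.80 = $12,182.30
Ending inventory: 54 @ $21.80 + 191 @ $18.95 + 223 @ $20.65 + 306 @ $22.85 = $16,393.70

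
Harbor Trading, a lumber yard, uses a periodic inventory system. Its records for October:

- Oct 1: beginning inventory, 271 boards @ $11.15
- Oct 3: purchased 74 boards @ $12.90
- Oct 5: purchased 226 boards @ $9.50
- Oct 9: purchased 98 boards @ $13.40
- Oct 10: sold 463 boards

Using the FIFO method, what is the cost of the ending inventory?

Oct 10, 463 sold [FIFO — oldest first]: 271 @ $11.15 + 74 @ $12.90 + 118 @ $9.50 = $5,097.25
Ending inventory: 108 @ $9.50 + 98 @ $13.40 = $2,339.20
Check: goods available $7,436.45 = COGS $5,097.25 + ending $2,339.20

Ending inventory = $2,339.20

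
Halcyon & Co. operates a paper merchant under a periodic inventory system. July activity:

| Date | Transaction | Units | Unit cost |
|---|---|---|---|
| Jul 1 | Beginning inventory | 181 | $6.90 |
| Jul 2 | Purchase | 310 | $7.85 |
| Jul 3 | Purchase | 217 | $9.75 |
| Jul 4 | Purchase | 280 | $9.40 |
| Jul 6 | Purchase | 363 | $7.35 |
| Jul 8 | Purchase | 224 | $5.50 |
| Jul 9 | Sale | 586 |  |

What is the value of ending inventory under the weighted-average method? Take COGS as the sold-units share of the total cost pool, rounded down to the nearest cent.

Jul 9, sell 586: 586/1575 × $12,330.20 → $4,587.61
Ending inventory (cost pool remaining) = $7,742.59
Check: goods available $12,330.20 = COGS $4,587.61 + ending $7,742.59

Ending inventory = $7,742.59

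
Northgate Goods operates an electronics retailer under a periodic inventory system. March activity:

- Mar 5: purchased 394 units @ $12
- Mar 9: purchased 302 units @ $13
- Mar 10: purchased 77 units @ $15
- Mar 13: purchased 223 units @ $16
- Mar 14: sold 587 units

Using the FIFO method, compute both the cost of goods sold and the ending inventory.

COGS = $7,237; ending inventory = $6,140

Mar 14, 587 sold [FIFO — oldest first]: 394 @ $12 + 193 @ $13 = $7,237
Ending inventory: 109 @ $13 + 77 @ $15 + 223 @ $16 = $6,140
Check: goods available $13,377 = COGS $7,237 + ending $6,140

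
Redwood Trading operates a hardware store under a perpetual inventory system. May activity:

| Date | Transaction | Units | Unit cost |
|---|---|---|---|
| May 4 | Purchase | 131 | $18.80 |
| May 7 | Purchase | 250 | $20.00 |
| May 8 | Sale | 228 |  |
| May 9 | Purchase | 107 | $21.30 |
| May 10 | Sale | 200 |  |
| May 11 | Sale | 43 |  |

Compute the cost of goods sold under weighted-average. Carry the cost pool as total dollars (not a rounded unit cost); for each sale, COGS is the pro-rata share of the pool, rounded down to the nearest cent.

After May 4: 131 on hand, pool $2,462.80 (≈ $18.8000 each)
After May 7: 381 on hand, pool $7,462.80 (≈ $19.5874 each)
May 8, sell 228: 228/381 × $7,462.80 → $4,465.92
After May 9: 260 on hand, pool $5,275.98 (≈ $20.2922 each)
May 10, sell 200: 200/260 × $5,275.98 → $4,058.44
May 11, sell 43: 43/60 × $1,217.54 → $872.57
Total COGS = $4,465.92 + $4,058.44 + $872.57 = $9,396.93
Ending inventory (cost pool remaining) = $344.97

COGS = $9,396.93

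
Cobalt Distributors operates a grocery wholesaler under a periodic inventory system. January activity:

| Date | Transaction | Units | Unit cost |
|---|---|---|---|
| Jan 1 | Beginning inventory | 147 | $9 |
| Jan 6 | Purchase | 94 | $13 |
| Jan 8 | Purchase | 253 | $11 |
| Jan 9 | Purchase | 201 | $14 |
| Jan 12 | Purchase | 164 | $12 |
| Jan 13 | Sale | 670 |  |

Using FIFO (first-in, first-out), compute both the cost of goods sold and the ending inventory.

COGS = $7,792; ending inventory = $2,318

Jan 13, 670 sold [FIFO — oldest first]: 147 @ $9 + 94 @ $13 + 253 @ $11 + 176 @ $14 = $7,792
Ending inventory: 25 @ $14 + 164 @ $12 = $2,318
Check: goods available $10,110 = COGS $7,792 + ending $2,318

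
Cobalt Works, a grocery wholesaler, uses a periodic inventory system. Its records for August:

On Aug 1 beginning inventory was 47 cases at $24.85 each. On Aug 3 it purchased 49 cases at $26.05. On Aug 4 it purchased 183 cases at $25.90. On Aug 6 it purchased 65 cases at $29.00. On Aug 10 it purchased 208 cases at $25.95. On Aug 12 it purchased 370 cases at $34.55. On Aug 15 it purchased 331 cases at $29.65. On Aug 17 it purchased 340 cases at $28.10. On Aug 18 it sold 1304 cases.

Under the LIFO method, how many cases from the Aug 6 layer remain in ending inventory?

Aug 18, 1304 sold [LIFO — newest first]: 340 @ $28.10 + 331 @ $29.65 + 370 @ $34.55 + 208 @ $25.95 + 55 @ $29.00 = $39,144.25
Ending inventory: 47 @ $24.85 + 49 @ $26.05 + 183 @ $25.90 + 10 @ $29.00 = $7,474.10

10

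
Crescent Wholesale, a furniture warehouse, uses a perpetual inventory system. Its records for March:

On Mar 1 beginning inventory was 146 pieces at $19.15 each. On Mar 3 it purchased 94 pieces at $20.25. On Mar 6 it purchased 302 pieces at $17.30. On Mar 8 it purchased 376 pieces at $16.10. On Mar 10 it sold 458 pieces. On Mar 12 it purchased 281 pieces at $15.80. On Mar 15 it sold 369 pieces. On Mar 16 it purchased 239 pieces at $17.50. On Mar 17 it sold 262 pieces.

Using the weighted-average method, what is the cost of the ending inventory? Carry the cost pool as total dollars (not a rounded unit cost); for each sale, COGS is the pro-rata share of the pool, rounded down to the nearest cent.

After Mar 1: 146 on hand, pool $2,795.90 (≈ $19.1500 each)
After Mar 3: 240 on hand, pool $4,699.40 (≈ $19.5808 each)
After Mar 6: 542 on hand, pool $9,924.00 (≈ $18.3100 each)
After Mar 8: 918 on hand, pool $15,977.60 (≈ $17.4048 each)
Mar 10, sell 458: 458/918 × $15,977.60 → $7,971.39
After Mar 12: 741 on hand, pool $12,446.01 (≈ $16.7962 each)
Mar 15, sell 369: 369/741 × $12,446.01 → $6,197.81
After Mar 16: 611 on hand, pool $10,430.70 (≈ $17.0715 each)
Mar 17, sell 262: 262/611 × $10,430.70 → $4,472.73
Total COGS = $7,971.39 + $6,197.81 + $4,472.73 = $18,641.93
Ending inventory (cost pool remaining) = $5,957.97
Check: goods available $24,599.90 = COGS $18,641.93 + ending $5,957.97

Ending inventory = $5,957.97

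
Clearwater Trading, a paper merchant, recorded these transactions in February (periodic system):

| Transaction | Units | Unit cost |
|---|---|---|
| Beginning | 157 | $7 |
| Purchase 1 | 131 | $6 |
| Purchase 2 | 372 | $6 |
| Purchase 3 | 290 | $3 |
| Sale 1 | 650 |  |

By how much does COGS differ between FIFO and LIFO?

$1,027

FIFO COGS: 157 @ $7 + 131 @ $6 + 362 @ $6 = $4,057
LIFO COGS: 290 @ $3 + 360 @ $6 = $3,030
Difference = |$4,057 − $3,030| = $1,027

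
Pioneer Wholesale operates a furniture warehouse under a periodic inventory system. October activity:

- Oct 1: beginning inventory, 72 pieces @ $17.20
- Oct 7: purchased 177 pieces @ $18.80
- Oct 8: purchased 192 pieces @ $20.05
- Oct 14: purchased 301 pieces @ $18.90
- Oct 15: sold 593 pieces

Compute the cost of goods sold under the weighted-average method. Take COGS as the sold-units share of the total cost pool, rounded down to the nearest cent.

COGS = $11,272.19

Oct 15, sell 593: 593/742 × $14,104.50 → $11,272.19
Ending inventory (cost pool remaining) = $2,832.31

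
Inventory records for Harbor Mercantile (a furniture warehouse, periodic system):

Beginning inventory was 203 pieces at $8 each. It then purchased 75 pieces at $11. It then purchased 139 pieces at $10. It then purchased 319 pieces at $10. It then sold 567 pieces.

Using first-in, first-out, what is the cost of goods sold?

COGS = $5,339

Sale 1 (567) [FIFO — oldest first]: 203 @ $8 + 75 @ $11 + 139 @ $10 + 150 @ $10 = $5,339
Ending inventory: 169 @ $10 = $1,690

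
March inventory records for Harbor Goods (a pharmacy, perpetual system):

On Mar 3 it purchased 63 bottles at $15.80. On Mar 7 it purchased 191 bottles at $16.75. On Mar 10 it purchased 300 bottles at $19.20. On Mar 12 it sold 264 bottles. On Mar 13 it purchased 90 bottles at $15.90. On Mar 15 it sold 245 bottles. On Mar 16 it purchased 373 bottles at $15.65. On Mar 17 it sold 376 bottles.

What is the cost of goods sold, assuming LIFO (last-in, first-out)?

COGS = $15,071.95

Mar 12, 264 sold [LIFO — newest first]: 264 @ $19.20 = $5,068.80
Mar 15, 245 sold [LIFO — newest first]: 90 @ $15.90 + 36 @ $19.20 + 119 @ $16.75 = $4,115.45
Mar 17, 376 sold [LIFO — newest first]: 373 @ $15.65 + 3 @ $16.75 = $5,887.70
Total COGS = $5,068.80 + $4,115.45 + $5,887.70 = $15,071.95
Ending inventory: 63 @ $15.80 + 69 @ $16.75 = $2,151.15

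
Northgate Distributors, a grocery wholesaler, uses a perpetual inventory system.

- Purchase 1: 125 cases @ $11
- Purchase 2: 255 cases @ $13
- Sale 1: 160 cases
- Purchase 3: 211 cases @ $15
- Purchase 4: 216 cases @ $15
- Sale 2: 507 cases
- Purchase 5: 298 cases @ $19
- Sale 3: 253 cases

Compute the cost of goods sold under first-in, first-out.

COGS = $13,242

Sale 1 (160) [FIFO — oldest first]: 125 @ $11 + 35 @ $13 = $1,830
Sale 2 (507) [FIFO — oldest first]: 220 @ $13 + 211 @ $15 + 76 @ $15 = $7,165
Sale 3 (253) [FIFO — oldest first]: 140 @ $15 + 113 @ $19 = $4,247
Total COGS = $1,830 + $7,165 + $4,247 = $13,242
Ending inventory: 185 @ $19 = $3,515
Check: goods available $16,757 = COGS $13,242 + ending $3,515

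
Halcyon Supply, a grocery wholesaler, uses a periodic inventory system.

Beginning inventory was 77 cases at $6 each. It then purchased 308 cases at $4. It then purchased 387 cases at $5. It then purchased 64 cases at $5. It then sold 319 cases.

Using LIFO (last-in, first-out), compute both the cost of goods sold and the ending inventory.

COGS = $1,595; ending inventory = $2,354

Sale 1 (319) [LIFO — newest first]: 64 @ $5 + 255 @ $5 = $1,595
Ending inventory: 77 @ $6 + 308 @ $4 + 132 @ $5 = $2,354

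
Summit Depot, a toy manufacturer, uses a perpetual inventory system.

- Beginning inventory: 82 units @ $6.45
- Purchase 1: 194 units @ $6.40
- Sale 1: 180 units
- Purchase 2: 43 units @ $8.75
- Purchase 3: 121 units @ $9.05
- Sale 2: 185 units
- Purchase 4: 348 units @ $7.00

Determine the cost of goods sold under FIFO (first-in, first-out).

COGS = $2,563.05

Sale 1 (180) [FIFO — oldest first]: 82 @ $6.45 + 98 @ $6.40 = $1,156.10
Sale 2 (185) [FIFO — oldest first]: 96 @ $6.40 + 43 @ $8.75 + 46 @ $9.05 = $1,406.95
Total COGS = $1,156.10 + $1,406.95 = $2,563.05
Ending inventory: 75 @ $9.05 + 348 @ $7.00 = $3,114.75
Check: goods available $5,677.80 = COGS $2,563.05 + ending $3,114.75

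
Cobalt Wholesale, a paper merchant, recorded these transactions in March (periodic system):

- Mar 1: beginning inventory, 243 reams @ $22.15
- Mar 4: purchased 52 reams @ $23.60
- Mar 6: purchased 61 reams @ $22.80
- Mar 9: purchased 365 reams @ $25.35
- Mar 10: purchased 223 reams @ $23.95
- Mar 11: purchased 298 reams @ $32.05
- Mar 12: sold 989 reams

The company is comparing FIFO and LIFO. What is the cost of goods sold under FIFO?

COGS = $24,036.30

FIFO COGS: 243 @ $22.15 + 52 @ $23.60 + 61 @ $22.80 + 365 @ $25.35 + 223 @ $23.95 + 45 @ $32.05 = $24,036.30
LIFO COGS: 298 @ $32.05 + 223 @ $23.95 + 365 @ $25.35 + 61 @ $22.80 + 42 @ $23.60 = $26,526.50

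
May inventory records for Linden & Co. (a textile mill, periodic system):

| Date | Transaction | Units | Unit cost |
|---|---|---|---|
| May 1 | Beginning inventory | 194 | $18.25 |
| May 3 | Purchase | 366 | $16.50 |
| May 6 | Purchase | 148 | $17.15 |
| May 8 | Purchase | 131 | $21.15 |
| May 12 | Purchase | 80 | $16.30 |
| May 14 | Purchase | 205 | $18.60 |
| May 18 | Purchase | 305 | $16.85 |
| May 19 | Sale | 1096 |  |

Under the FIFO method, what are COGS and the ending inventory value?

May 19, 1096 sold [FIFO — oldest first]: 194 @ $18.25 + 366 @ $16.50 + 148 @ $17.15 + 131 @ $21.15 + 80 @ $16.30 + 177 @ $18.60 = $19,484.55
Ending inventory: 28 @ $18.60 + 305 @ $16.85 = $5,660.05
Check: goods available $25,144.60 = COGS $19,484.55 + ending $5,660.05

COGS = $19,484.55; ending inventory = $5,660.05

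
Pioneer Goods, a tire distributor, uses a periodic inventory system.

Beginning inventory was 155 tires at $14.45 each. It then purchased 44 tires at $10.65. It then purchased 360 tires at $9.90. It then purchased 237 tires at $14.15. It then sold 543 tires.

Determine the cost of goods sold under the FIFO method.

COGS = $6,113.95

Sale 1 (543) [FIFO — oldest first]: 155 @ $14.45 + 44 @ $10.65 + 344 @ $9.90 = $6,113.95
Ending inventory: 16 @ $9.90 + 237 @ $14.15 = $3,511.95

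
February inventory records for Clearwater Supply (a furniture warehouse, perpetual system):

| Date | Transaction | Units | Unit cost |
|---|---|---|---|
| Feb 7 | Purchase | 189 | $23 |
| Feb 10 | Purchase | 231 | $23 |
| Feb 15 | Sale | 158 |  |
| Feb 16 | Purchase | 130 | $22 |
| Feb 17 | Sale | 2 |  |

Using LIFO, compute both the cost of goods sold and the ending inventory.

COGS = $3,678; ending inventory = $8,842

Feb 15, 158 sold [LIFO — newest first]: 158 @ $23 = $3,634
Feb 17, 2 sold [LIFO — newest first]: 2 @ $22 = $44
Total COGS = $3,634 + $44 = $3,678
Ending inventory: 189 @ $23 + 73 @ $23 + 128 @ $22 = $8,842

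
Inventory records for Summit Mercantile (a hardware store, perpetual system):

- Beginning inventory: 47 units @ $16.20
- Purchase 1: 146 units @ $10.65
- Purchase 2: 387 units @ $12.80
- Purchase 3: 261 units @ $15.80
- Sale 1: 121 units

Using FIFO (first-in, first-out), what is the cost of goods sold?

Sale 1 (121) [FIFO — oldest first]: 47 @ $16.20 + 74 @ $10.65 = $1,549.50
Ending inventory: 72 @ $10.65 + 387 @ $12.80 + 261 @ $15.80 = $9,844.20
Check: goods available $11,393.70 = COGS $1,549.50 + ending $9,844.20

COGS = $1,549.50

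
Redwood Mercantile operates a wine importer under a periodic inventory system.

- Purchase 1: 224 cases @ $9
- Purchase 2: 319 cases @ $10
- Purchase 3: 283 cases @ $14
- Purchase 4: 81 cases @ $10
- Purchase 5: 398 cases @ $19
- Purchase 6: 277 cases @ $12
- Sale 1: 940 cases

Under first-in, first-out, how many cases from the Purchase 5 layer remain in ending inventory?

365

Sale 1 (940) [FIFO — oldest first]: 224 @ $9 + 319 @ $10 + 283 @ $14 + 81 @ $10 + 33 @ $19 = $10,605
Ending inventory: 365 @ $19 + 277 @ $12 = $10,259
Check: goods available $20,864 = COGS $10,605 + ending $10,259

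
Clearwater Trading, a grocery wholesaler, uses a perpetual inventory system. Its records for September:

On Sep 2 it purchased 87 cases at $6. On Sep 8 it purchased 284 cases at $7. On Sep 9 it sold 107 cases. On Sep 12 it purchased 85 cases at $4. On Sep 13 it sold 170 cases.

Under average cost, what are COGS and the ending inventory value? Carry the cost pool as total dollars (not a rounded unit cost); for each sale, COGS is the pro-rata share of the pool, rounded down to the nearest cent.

After Sep 2: 87 on hand, pool $522.00 (≈ $6.0000 each)
After Sep 8: 371 on hand, pool $2,510.00 (≈ $6.7655 each)
Sep 9, sell 107: 107/371 × $2,510.00 → $723.90
After Sep 12: 349 on hand, pool $2,126.10 (≈ $6.0920 each)
Sep 13, sell 170: 170/349 × $2,126.10 → $1,035.63
Total COGS = $723.90 + $1,035.63 = $1,759.53
Ending inventory (cost pool remaining) = $1,090.47
Check: goods available $2,850.00 = COGS $1,759.53 + ending $1,090.47

COGS = $1,759.53; ending inventory = $1,090.47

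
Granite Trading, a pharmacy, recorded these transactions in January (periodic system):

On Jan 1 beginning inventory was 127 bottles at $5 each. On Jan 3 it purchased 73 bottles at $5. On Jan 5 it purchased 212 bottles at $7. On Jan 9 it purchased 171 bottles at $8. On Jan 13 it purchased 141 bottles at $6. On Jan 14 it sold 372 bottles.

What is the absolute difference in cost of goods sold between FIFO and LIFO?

FIFO COGS: 127 @ $5 + 73 @ $5 + 172 @ $7 = $2,204
LIFO COGS: 141 @ $6 + 171 @ $8 + 60 @ $7 = $2,634
Difference = |$2,204 − $2,634| = $430

$430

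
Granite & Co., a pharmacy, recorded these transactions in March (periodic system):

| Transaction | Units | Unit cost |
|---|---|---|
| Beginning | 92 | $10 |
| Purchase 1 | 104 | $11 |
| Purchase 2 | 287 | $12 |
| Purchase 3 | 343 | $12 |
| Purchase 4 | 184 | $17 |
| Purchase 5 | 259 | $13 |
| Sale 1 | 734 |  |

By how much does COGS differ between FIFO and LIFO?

FIFO COGS: 92 @ $10 + 104 @ $11 + 287 @ $12 + 251 @ $12 = $8,520
LIFO COGS: 259 @ $13 + 184 @ $17 + 291 @ $12 = $9,987
Difference = |$8,520 − $9,987| = $1,467

$1,467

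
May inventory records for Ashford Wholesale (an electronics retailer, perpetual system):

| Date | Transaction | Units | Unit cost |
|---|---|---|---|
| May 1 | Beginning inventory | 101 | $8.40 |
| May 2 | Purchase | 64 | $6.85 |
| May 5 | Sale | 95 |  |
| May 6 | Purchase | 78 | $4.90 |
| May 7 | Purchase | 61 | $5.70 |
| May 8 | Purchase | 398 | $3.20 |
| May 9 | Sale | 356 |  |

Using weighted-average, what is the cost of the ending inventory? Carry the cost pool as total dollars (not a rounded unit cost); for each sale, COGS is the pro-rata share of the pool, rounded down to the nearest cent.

Ending inventory = $1,054.21

After May 1: 101 on hand, pool $848.40 (≈ $8.4000 each)
After May 2: 165 on hand, pool $1,286.80 (≈ $7.7988 each)
May 5, sell 95: 95/165 × $1,286.80 → $740.88
After May 6: 148 on hand, pool $928.12 (≈ $6.2711 each)
After May 7: 209 on hand, pool $1,275.82 (≈ $6.1044 each)
After May 8: 607 on hand, pool $2,549.42 (≈ $4.2000 each)
May 9, sell 356: 356/607 × $2,549.42 → $1,495.21
Total COGS = $740.88 + $1,495.21 = $2,236.09
Ending inventory (cost pool remaining) = $1,054.21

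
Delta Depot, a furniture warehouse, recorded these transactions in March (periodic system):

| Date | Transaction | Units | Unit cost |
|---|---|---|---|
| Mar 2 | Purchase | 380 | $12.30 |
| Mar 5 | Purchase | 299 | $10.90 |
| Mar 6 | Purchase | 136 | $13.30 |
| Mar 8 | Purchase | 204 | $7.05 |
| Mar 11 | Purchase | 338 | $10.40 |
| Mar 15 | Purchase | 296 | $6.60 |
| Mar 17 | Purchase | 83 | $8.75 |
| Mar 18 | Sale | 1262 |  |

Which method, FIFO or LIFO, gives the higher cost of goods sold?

FIFO

FIFO COGS: 380 @ $12.30 + 299 @ $10.90 + 136 @ $13.30 + 204 @ $7.05 + 243 @ $10.40 = $13,707.30
LIFO COGS: 83 @ $8.75 + 296 @ $6.60 + 338 @ $10.40 + 204 @ $7.05 + 136 @ $13.30 + 205 @ $10.90 = $11,676.55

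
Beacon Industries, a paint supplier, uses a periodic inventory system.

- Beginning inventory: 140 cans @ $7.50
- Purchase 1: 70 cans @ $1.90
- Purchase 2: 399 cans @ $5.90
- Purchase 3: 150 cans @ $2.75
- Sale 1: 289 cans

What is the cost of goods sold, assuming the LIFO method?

Sale 1 (289) [LIFO — newest first]: 150 @ $2.75 + 139 @ $5.90 = $1,232.60
Ending inventory: 140 @ $7.50 + 70 @ $1.90 + 260 @ $5.90 = $2,717.00

COGS = $1,232.60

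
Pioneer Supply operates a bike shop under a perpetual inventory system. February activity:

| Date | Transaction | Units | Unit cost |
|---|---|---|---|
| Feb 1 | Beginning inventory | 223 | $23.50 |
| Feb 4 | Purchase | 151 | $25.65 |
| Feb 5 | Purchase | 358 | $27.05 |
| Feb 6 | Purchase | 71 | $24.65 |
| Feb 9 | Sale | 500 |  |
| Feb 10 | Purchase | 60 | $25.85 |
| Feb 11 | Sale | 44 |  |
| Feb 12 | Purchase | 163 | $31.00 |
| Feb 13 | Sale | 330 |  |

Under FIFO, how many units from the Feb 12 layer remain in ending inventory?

152

Feb 9, 500 sold [FIFO — oldest first]: 223 @ $23.50 + 151 @ $25.65 + 126 @ $27.05 = $12,521.95
Feb 11, 44 sold [FIFO — oldest first]: 44 @ $27.05 = $1,190.20
Feb 13, 330 sold [FIFO — oldest first]: 188 @ $27.05 + 71 @ $24.65 + 60 @ $25.85 + 11 @ $31.00 = $8,727.55
Total COGS = $12,521.95 + $1,190.20 + $8,727.55 = $22,439.70
Ending inventory: 152 @ $31.00 = $4,712.00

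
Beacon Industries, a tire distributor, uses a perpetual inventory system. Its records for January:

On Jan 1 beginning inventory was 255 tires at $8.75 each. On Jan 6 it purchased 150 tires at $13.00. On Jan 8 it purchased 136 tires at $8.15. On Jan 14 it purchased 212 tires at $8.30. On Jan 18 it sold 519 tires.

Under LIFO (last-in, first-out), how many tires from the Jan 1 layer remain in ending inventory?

Jan 18, 519 sold [LIFO — newest first]: 212 @ $8.30 + 136 @ $8.15 + 150 @ $13.00 + 21 @ $8.75 = $5,001.75
Ending inventory: 234 @ $8.75 = $2,047.50

234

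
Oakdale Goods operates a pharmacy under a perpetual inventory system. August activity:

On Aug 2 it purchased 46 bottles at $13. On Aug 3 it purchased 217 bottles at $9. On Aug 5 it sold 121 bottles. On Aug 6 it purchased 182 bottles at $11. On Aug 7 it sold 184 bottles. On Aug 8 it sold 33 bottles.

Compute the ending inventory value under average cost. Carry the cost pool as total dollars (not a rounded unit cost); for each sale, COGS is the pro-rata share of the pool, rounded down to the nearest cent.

Ending inventory = $1,116.03

After Aug 2: 46 on hand, pool $598.00 (≈ $13.0000 each)
After Aug 3: 263 on hand, pool $2,551.00 (≈ $9.6996 each)
Aug 5, sell 121: 121/263 × $2,551.00 → $1,173.65
After Aug 6: 324 on hand, pool $3,379.35 (≈ $10.4301 each)
Aug 7, sell 184: 184/324 × $3,379.35 → $1,919.13
Aug 8, sell 33: 33/140 × $1,460.22 → $344.19
Total COGS = $1,173.65 + $1,919.13 + $344.19 = $3,436.97
Ending inventory (cost pool remaining) = $1,116.03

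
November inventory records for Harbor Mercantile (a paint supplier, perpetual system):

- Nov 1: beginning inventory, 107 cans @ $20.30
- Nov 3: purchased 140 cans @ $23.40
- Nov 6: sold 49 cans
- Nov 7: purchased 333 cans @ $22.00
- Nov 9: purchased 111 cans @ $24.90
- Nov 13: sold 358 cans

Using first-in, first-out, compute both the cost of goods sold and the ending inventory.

COGS = $8,968.10; ending inventory = $6,569.90

Nov 6, 49 sold [FIFO — oldest first]: 49 @ $20.30 = $994.70
Nov 13, 358 sold [FIFO — oldest first]: 58 @ $20.30 + 140 @ $23.40 + 160 @ $22.00 = $7,973.40
Total COGS = $994.70 + $7,973.40 = $8,968.10
Ending inventory: 173 @ $22.00 + 111 @ $24.90 = $6,569.90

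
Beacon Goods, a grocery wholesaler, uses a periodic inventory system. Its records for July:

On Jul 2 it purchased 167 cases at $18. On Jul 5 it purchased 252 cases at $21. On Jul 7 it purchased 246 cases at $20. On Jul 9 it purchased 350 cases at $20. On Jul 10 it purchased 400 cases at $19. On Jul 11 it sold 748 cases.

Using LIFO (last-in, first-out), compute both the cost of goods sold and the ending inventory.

COGS = $14,560; ending inventory = $13,258

Jul 11, 748 sold [LIFO — newest first]: 400 @ $19 + 348 @ $20 = $14,560
Ending inventory: 167 @ $18 + 252 @ $21 + 246 @ $20 + 2 @ $20 = $13,258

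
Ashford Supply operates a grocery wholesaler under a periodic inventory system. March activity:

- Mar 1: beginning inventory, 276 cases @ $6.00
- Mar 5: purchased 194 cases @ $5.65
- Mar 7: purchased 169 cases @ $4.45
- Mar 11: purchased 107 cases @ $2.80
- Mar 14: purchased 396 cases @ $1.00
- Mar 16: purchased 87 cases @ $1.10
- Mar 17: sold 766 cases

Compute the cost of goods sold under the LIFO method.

Mar 17, 766 sold [LIFO — newest first]: 87 @ $1.10 + 396 @ $1.00 + 107 @ $2.80 + 169 @ $4.45 + 7 @ $5.65 = $1,582.90
Ending inventory: 276 @ $6.00 + 187 @ $5.65 = $2,712.55

COGS = $1,582.90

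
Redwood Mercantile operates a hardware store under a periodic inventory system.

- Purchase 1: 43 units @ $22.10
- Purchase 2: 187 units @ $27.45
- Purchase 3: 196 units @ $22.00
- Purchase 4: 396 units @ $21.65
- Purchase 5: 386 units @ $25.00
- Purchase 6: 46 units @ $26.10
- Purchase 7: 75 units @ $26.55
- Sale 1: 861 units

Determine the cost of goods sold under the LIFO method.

Sale 1 (861) [LIFO — newest first]: 75 @ $26.55 + 46 @ $26.10 + 386 @ $25.00 + 354 @ $21.65 = $20,505.95
Ending inventory: 43 @ $22.10 + 187 @ $27.45 + 196 @ $22.00 + 42 @ $21.65 = $11,304.75
Check: goods available $31,810.70 = COGS $20,505.95 + ending $11,304.75

COGS = $20,505.95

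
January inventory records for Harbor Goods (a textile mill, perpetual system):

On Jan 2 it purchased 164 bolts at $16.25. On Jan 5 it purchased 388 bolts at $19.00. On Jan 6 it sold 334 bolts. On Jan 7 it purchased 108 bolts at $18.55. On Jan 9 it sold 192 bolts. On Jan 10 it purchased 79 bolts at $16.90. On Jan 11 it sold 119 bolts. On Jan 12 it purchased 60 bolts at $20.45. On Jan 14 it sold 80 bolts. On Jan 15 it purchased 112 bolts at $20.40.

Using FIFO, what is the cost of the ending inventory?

Jan 6, 334 sold [FIFO — oldest first]: 164 @ $16.25 + 170 @ $19.00 = $5,895.00
Jan 9, 192 sold [FIFO — oldest first]: 192 @ $19.00 = $3,648.00
Jan 11, 119 sold [FIFO — oldest first]: 26 @ $19.00 + 93 @ $18.55 = $2,219.15
Jan 14, 80 sold [FIFO — oldest first]: 15 @ $18.55 + 65 @ $16.90 = $1,376.75
Total COGS = $5,895.00 + $3,648.00 + $2,219.15 + $1,376.75 = $13,138.90
Ending inventory: 14 @ $16.90 + 60 @ $20.45 + 112 @ $20.40 = $3,748.40
Check: goods available $16,887.30 = COGS $13,138.90 + ending $3,748.40

Ending inventory = $3,748.40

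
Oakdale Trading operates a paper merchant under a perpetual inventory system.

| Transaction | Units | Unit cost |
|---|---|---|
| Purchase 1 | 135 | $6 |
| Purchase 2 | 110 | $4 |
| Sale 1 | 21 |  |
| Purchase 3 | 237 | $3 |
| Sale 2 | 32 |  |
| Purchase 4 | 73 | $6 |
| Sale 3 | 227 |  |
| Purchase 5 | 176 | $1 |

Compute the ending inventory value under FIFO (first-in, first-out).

Sale 1 (21) [FIFO — oldest first]: 21 @ $6 = $126
Sale 2 (32) [FIFO — oldest first]: 32 @ $6 = $192
Sale 3 (227) [FIFO — oldest first]: 82 @ $6 + 110 @ $4 + 35 @ $3 = $1,037
Total COGS = $126 + $192 + $1,037 = $1,355
Ending inventory: 202 @ $3 + 73 @ $6 + 176 @ $1 = $1,220
Check: goods available $2,575 = COGS $1,355 + ending $1,220

Ending inventory = $1,220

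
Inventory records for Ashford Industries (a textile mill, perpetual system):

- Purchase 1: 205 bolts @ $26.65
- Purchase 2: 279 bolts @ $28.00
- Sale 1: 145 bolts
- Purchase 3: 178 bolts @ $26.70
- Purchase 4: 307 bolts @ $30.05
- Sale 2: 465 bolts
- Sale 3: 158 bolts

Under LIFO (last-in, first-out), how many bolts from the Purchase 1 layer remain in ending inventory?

201

Sale 1 (145) [LIFO — newest first]: 145 @ $28.00 = $4,060.00
Sale 2 (465) [LIFO — newest first]: 307 @ $30.05 + 158 @ $26.70 = $13,443.95
Sale 3 (158) [LIFO — newest first]: 20 @ $26.70 + 134 @ $28.00 + 4 @ $26.65 = $4,392.60
Total COGS = $4,060.00 + $13,443.95 + $4,392.60 = $21,896.55
Ending inventory: 201 @ $26.65 = $5,356.65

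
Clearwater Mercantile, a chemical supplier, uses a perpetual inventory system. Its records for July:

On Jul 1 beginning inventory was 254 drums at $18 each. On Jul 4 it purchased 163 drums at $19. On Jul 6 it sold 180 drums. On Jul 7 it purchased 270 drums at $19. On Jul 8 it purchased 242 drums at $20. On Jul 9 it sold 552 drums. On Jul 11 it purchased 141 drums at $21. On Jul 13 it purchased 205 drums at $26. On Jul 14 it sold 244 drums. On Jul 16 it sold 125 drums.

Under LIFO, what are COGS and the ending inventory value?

COGS = $22,798; ending inventory = $3,132

Jul 6, 180 sold [LIFO — newest first]: 163 @ $19 + 17 @ $18 = $3,403
Jul 9, 552 sold [LIFO — newest first]: 242 @ $20 + 270 @ $19 + 40 @ $18 = $10,690
Jul 14, 244 sold [LIFO — newest first]: 205 @ $26 + 39 @ $21 = $6,149
Jul 16, 125 sold [LIFO — newest first]: 102 @ $21 + 23 @ $18 = $2,556
Total COGS = $3,403 + $10,690 + $6,149 + $2,556 = $22,798
Ending inventory: 174 @ $18 = $3,132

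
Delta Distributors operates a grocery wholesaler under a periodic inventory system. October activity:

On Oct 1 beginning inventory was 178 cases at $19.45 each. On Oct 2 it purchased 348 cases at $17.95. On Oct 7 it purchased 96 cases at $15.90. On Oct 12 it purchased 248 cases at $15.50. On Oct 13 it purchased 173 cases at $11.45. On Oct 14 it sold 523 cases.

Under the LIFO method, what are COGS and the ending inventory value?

COGS = $7,458.95; ending inventory = $9,601.00

Oct 14, 523 sold [LIFO — newest first]: 173 @ $11.45 + 248 @ $15.50 + 96 @ $15.90 + 6 @ $17.95 = $7,458.95
Ending inventory: 178 @ $19.45 + 342 @ $17.95 = $9,601.00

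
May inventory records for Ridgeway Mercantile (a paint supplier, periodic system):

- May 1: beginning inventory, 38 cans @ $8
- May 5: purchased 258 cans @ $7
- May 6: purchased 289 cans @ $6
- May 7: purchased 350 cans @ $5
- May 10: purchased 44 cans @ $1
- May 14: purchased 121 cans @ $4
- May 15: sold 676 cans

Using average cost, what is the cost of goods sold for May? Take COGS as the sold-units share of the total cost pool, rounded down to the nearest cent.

May 15, sell 676: 676/1100 × $6,122.00 → $3,762.24
Ending inventory (cost pool remaining) = $2,359.76

COGS = $3,762.24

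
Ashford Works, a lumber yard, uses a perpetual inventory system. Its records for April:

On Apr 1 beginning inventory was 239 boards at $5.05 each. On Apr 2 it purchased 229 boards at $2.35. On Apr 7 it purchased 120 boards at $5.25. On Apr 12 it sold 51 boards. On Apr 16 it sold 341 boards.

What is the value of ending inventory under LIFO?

Ending inventory = $989.80

Apr 12, 51 sold [LIFO — newest first]: 51 @ $5.25 = $267.75
Apr 16, 341 sold [LIFO — newest first]: 69 @ $5.25 + 229 @ $2.35 + 43 @ $5.05 = $1,117.55
Total COGS = $267.75 + $1,117.55 = $1,385.30
Ending inventory: 196 @ $5.05 = $989.80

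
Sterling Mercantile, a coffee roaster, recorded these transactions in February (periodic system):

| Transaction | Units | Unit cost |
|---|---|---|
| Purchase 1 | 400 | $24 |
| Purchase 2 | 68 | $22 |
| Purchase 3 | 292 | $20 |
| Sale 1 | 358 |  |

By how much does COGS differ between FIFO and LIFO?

FIFO COGS: 358 @ $24 = $8,592
LIFO COGS: 292 @ $20 + 66 @ $22 = $7,292
Difference = |$8,592 − $7,292| = $1,300

$1,300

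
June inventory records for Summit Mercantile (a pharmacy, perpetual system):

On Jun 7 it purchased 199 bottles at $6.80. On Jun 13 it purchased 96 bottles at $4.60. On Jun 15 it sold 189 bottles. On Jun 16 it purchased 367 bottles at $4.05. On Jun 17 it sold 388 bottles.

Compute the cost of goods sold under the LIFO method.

COGS = $2,703.15

Jun 15, 189 sold [LIFO — newest first]: 96 @ $4.60 + 93 @ $6.80 = $1,074.00
Jun 17, 388 sold [LIFO — newest first]: 367 @ $4.05 + 21 @ $6.80 = $1,629.15
Total COGS = $1,074.00 + $1,629.15 = $2,703.15
Ending inventory: 85 @ $6.80 = $578.00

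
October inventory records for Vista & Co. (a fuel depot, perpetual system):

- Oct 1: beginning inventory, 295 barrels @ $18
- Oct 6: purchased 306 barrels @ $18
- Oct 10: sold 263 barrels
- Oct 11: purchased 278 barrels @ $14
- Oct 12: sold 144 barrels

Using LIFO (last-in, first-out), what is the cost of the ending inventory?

Ending inventory = $7,960

Oct 10, 263 sold [LIFO — newest first]: 263 @ $18 = $4,734
Oct 12, 144 sold [LIFO — newest first]: 144 @ $14 = $2,016
Total COGS = $4,734 + $2,016 = $6,750
Ending inventory: 295 @ $18 + 43 @ $18 + 134 @ $14 = $7,960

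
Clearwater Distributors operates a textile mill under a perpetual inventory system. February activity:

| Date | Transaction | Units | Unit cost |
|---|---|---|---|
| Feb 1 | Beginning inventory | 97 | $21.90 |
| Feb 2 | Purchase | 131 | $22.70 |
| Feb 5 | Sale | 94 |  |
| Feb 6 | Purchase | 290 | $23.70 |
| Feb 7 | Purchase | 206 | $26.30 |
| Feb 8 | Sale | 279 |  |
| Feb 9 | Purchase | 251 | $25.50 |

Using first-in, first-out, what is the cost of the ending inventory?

Feb 5, 94 sold [FIFO — oldest first]: 94 @ $21.90 = $2,058.60
Feb 8, 279 sold [FIFO — oldest first]: 3 @ $21.90 + 131 @ $22.70 + 145 @ $23.70 = $6,475.90
Total COGS = $2,058.60 + $6,475.90 = $8,534.50
Ending inventory: 145 @ $23.70 + 206 @ $26.30 + 251 @ $25.50 = $15,254.80

Ending inventory = $15,254.80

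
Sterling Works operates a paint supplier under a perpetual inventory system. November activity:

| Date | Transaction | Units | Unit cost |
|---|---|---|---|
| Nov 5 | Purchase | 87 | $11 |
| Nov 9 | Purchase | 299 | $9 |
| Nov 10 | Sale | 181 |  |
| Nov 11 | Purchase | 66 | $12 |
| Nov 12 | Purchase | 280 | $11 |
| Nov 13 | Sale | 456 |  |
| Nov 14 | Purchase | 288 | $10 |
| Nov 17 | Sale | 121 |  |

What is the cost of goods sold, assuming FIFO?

COGS = $7,780

Nov 10, 181 sold [FIFO — oldest first]: 87 @ $11 + 94 @ $9 = $1,803
Nov 13, 456 sold [FIFO — oldest first]: 205 @ $9 + 66 @ $12 + 185 @ $11 = $4,672
Nov 17, 121 sold [FIFO — oldest first]: 95 @ $11 + 26 @ $10 = $1,305
Total COGS = $1,803 + $4,672 + $1,305 = $7,780
Ending inventory: 262 @ $10 = $2,620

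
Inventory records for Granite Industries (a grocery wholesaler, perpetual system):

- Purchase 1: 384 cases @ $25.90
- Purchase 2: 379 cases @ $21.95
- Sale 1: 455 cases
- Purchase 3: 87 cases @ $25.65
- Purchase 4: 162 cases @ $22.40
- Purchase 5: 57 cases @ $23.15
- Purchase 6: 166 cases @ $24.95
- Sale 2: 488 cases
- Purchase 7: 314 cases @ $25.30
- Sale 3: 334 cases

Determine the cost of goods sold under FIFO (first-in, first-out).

Sale 1 (455) [FIFO — oldest first]: 384 @ $25.90 + 71 @ $21.95 = $11,504.05
Sale 2 (488) [FIFO — oldest first]: 308 @ $21.95 + 87 @ $25.65 + 93 @ $22.40 = $11,075.35
Sale 3 (334) [FIFO — oldest first]: 69 @ $22.40 + 57 @ $23.15 + 166 @ $24.95 + 42 @ $25.30 = $8,069.45
Total COGS = $11,504.05 + $11,075.35 + $8,069.45 = $30,648.85
Ending inventory: 272 @ $25.30 = $6,881.60
Check: goods available $37,530.45 = COGS $30,648.85 + ending $6,881.60

COGS = $30,648.85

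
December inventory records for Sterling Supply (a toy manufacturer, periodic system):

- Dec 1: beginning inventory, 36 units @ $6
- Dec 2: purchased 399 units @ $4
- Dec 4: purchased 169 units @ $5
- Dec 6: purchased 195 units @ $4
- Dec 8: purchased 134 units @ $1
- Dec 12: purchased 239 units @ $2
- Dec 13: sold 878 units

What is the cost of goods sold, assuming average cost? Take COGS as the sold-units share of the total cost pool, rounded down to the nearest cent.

Dec 13, sell 878: 878/1172 × $4,049.00 → $3,033.29
Ending inventory (cost pool remaining) = $1,015.71

COGS = $3,033.29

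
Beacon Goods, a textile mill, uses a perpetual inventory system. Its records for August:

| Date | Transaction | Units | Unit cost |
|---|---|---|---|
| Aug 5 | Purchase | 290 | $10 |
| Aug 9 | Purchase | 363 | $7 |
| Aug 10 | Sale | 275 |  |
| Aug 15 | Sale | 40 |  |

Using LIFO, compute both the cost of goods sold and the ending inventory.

Aug 10, 275 sold [LIFO — newest first]: 275 @ $7 = $1,925
Aug 15, 40 sold [LIFO — newest first]: 40 @ $7 = $280
Total COGS = $1,925 + $280 = $2,205
Ending inventory: 290 @ $10 + 48 @ $7 = $3,236
Check: goods available $5,441 = COGS $2,205 + ending $3,236

COGS = $2,205; ending inventory = $3,236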